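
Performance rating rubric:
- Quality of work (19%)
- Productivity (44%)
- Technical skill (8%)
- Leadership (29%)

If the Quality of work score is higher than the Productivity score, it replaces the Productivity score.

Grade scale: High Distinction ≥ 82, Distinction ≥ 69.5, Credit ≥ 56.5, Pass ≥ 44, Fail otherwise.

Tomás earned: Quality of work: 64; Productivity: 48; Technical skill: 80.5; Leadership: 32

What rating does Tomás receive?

Quality of work (64) > Productivity (48), so Productivity counts as 64.
Weighted total:
  Quality of work 64 × 0.19 = 12.16
  Productivity 64 × 0.44 = 28.16
  Technical skill 80.5 × 0.08 = 6.44
  Leadership 32 × 0.29 = 9.28
Sum = 56.04
56.04 is ≥ 44 and < 56.5 → Pass

Pass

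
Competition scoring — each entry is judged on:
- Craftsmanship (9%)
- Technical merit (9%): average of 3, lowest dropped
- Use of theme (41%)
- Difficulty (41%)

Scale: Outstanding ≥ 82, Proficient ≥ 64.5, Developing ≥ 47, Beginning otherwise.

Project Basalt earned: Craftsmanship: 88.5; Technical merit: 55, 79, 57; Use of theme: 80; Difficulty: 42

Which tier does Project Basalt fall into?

Technical merit: drop 55 → average of remaining 2 = 136/2 = 68
Weighted total:
  Craftsmanship 88.5 × 0.09 = 7.965
  Technical merit 68 × 0.09 = 6.12
  Use of theme 80 × 0.41 = 32.8
  Difficulty 42 × 0.41 = 17.22
Sum = 64.105
64.105 is ≥ 47 and < 64.5 → Developing

Developing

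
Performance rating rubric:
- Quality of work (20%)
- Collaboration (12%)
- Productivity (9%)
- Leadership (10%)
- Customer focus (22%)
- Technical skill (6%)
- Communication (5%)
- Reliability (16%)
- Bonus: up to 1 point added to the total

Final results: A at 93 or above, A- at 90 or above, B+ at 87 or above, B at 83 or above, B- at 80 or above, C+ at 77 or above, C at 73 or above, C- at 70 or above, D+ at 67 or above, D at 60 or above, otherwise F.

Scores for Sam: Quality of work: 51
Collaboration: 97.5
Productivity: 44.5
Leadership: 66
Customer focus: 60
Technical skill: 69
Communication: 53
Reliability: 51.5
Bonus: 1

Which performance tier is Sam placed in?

D

Weighted total:
  Quality of work 51 × 0.2 = 10.2
  Collaboration 97.5 × 0.12 = 11.7
  Productivity 44.5 × 0.09 = 4.005
  Leadership 66 × 0.1 = 6.6
  Customer focus 60 × 0.22 = 13.2
  Technical skill 69 × 0.06 = 4.14
  Communication 53 × 0.05 = 2.65
  Reliability 51.5 × 0.16 = 8.24
Sum = 60.735
Bonus: 60.735 + 1 = 61.735
61.735 is ≥ 60 and < 67 → D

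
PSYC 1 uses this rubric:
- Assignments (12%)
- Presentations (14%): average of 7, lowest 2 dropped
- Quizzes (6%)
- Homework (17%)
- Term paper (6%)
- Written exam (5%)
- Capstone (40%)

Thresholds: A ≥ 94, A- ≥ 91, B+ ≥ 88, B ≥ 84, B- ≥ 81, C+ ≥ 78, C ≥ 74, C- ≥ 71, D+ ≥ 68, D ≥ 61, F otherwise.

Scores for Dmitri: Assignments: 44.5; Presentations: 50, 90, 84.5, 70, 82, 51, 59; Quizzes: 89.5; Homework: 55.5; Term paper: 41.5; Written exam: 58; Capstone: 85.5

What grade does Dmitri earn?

D+

Presentations: drop 50, 51 → average of remaining 5 = 385.5/5 = 77.1
Weighted total:
  Assignments 44.5 × 0.12 = 5.34
  Presentations 77.1 × 0.14 = 10.794
  Quizzes 89.5 × 0.06 = 5.37
  Homework 55.5 × 0.17 = 9.435
  Term paper 41.5 × 0.06 = 2.49
  Written exam 58 × 0.05 = 2.9
  Capstone 85.5 × 0.4 = 34.2
Sum = 70.529
70.529 is ≥ 68 and < 71 → D+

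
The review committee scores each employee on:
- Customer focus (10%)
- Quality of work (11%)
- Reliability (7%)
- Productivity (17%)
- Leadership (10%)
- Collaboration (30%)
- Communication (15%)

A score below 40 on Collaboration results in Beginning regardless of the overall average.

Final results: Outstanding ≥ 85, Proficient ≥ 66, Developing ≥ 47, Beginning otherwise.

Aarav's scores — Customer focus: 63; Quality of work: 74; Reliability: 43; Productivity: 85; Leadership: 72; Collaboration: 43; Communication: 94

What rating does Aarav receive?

Collaboration score 43 ≥ 40: minimum met.
Weighted total:
  Customer focus 63 × 0.1 = 6.3
  Quality of work 74 × 0.11 = 8.14
  Reliability 43 × 0.07 = 3.01
  Productivity 85 × 0.17 = 14.45
  Leadership 72 × 0.1 = 7.2
  Collaboration 43 × 0.3 = 12.9
  Communication 94 × 0.15 = 14.1
Sum = 66.1
66.1 is ≥ 66 and < 85 → Proficient

Proficient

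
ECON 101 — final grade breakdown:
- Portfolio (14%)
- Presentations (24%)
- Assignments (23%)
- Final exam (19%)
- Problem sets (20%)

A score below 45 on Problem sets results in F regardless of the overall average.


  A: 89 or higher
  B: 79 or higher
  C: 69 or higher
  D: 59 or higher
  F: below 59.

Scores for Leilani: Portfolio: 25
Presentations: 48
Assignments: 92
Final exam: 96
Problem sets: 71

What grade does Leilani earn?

D

Problem sets score 71 ≥ 45: minimum met.
Weighted total:
  Portfolio 25 × 0.14 = 3.5
  Presentations 48 × 0.24 = 11.52
  Assignments 92 × 0.23 = 21.16
  Final exam 96 × 0.19 = 18.24
  Problem sets 71 × 0.2 = 14.2
Sum = 68.62
68.62 is ≥ 59 and < 69 → D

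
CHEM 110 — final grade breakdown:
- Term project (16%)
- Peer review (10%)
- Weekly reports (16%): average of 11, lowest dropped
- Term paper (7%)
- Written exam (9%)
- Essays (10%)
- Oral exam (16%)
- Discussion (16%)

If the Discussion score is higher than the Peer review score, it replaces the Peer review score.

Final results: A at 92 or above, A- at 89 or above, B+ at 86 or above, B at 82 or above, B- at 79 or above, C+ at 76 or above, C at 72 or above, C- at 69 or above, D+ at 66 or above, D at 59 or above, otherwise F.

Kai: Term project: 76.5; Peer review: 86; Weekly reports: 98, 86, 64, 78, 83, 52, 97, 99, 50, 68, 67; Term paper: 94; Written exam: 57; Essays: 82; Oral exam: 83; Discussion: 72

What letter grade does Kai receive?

C+

Weekly reports: drop 50 → average of remaining 10 = 792/10 = 79.2
Discussion (72) ≤ Peer review (86), so Peer review stays at 86.
Weighted total:
  Term project 76.5 × 0.16 = 12.24
  Peer review 86 × 0.1 = 8.6
  Weekly reports 79.2 × 0.16 = 12.672
  Term paper 94 × 0.07 = 6.58
  Written exam 57 × 0.09 = 5.13
  Essays 82 × 0.1 = 8.2
  Oral exam 83 × 0.16 = 13.28
  Discussion 72 × 0.16 = 11.52
Sum = 78.222
78.222 is ≥ 76 and < 79 → C+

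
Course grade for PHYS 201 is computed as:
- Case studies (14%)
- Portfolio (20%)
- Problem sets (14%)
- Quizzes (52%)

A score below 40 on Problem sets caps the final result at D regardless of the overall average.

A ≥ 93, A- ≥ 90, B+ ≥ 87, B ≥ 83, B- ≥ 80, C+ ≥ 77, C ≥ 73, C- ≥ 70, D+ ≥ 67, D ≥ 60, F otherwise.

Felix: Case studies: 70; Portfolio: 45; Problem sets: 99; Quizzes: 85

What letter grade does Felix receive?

C

Problem sets score 99 ≥ 40: minimum met.
Weighted total:
  Case studies 70 × 0.14 = 9.8
  Portfolio 45 × 0.2 = 9
  Problem sets 99 × 0.14 = 13.86
  Quizzes 85 × 0.52 = 44.2
Sum = 76.86
76.86 is ≥ 73 and < 77 → C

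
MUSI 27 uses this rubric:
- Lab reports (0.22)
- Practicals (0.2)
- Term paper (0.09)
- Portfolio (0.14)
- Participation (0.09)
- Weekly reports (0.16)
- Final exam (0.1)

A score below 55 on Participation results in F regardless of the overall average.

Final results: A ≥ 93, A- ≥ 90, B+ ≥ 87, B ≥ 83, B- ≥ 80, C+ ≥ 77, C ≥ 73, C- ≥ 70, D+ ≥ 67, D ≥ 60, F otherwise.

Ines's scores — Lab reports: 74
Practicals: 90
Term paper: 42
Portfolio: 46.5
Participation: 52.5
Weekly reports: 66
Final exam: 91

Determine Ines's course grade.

F

Participation score 52.5 < 55: minimum not met.
Weighted total:
  Lab reports 74 × 0.22 = 16.28
  Practicals 90 × 0.2 = 18
  Term paper 42 × 0.09 = 3.78
  Portfolio 46.5 × 0.14 = 6.51
  Participation 52.5 × 0.09 = 4.725
  Weekly reports 66 × 0.16 = 10.56
  Final exam 91 × 0.1 = 9.1
Sum = 68.955
Because the Participation minimum was not met, the result is F.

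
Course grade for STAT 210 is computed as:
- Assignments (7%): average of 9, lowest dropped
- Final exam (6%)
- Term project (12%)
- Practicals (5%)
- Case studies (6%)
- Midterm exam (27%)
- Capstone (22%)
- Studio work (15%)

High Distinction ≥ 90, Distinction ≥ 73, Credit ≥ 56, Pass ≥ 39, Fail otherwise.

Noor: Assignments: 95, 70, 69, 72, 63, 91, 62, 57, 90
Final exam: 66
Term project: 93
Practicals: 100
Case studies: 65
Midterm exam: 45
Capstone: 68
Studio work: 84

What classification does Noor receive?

Assignments: drop 57 → average of remaining 8 = 612/8 = 76.5
Weighted total:
  Assignments 76.5 × 0.07 = 5.355
  Final exam 66 × 0.06 = 3.96
  Term project 93 × 0.12 = 11.16
  Practicals 100 × 0.05 = 5
  Case studies 65 × 0.06 = 3.9
  Midterm exam 45 × 0.27 = 12.15
  Capstone 68 × 0.22 = 14.96
  Studio work 84 × 0.15 = 12.6
Sum = 69.085
69.085 is ≥ 56 and < 73 → Credit

Credit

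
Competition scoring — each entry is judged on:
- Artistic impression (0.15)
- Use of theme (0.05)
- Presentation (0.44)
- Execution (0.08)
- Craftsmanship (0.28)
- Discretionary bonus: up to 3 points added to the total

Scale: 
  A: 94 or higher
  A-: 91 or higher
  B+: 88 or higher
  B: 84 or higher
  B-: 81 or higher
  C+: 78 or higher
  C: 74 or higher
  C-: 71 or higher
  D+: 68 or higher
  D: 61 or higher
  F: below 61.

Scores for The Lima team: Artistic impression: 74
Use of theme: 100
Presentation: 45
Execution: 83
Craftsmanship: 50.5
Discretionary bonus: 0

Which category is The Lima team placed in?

Weighted total:
  Artistic impression 74 × 0.15 = 11.1
  Use of theme 100 × 0.05 = 5
  Presentation 45 × 0.44 = 19.8
  Execution 83 × 0.08 = 6.64
  Craftsmanship 50.5 × 0.28 = 14.14
Sum = 56.68
Discretionary bonus: 56.68 + 0 = 56.68
56.68 < 61 → F

F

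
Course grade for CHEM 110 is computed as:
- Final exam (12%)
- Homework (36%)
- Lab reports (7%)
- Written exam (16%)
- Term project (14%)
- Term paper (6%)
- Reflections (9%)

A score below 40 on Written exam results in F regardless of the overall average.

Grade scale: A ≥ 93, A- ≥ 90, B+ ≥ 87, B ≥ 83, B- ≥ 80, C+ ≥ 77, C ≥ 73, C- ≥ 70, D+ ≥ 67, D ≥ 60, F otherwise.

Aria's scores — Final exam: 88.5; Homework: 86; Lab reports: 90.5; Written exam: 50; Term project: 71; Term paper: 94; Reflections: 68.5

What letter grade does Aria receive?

Written exam score 50 ≥ 40: minimum met.
Weighted total:
  Final exam 88.5 × 0.12 = 10.62
  Homework 86 × 0.36 = 30.96
  Lab reports 90.5 × 0.07 = 6.335
  Written exam 50 × 0.16 = 8
  Term project 71 × 0.14 = 9.94
  Term paper 94 × 0.06 = 5.64
  Reflections 68.5 × 0.09 = 6.165
Sum = 77.66
77.66 is ≥ 77 and < 80 → C+

C+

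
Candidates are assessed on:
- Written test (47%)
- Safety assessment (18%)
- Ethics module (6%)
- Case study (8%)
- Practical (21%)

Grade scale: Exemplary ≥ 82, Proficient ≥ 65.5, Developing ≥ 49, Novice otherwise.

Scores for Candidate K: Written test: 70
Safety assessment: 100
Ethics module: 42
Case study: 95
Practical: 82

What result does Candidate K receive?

Proficient

Weighted total:
  Written test 70 × 0.47 = 32.9
  Safety assessment 100 × 0.18 = 18
  Ethics module 42 × 0.06 = 2.52
  Case study 95 × 0.08 = 7.6
  Practical 82 × 0.21 = 17.22
Sum = 78.24
78.24 is ≥ 65.5 and < 82 → Proficient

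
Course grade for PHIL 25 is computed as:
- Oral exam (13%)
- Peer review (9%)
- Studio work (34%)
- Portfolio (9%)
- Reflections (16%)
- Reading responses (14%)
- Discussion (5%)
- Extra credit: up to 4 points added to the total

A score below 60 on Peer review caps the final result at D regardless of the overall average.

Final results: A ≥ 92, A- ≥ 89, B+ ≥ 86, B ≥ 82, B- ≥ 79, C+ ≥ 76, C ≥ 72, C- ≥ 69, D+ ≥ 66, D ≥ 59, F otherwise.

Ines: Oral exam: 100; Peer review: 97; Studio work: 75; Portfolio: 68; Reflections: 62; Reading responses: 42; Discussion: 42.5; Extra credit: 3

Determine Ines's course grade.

Peer review score 97 ≥ 60: minimum met.
Weighted total:
  Oral exam 100 × 0.13 = 13
  Peer review 97 × 0.09 = 8.73
  Studio work 75 × 0.34 = 25.5
  Portfolio 68 × 0.09 = 6.12
  Reflections 62 × 0.16 = 9.92
  Reading responses 42 × 0.14 = 5.88
  Discussion 42.5 × 0.05 = 2.125
Sum = 71.275
Extra credit: 71.275 + 3 = 74.275
74.275 is ≥ 72 and < 76 → C

C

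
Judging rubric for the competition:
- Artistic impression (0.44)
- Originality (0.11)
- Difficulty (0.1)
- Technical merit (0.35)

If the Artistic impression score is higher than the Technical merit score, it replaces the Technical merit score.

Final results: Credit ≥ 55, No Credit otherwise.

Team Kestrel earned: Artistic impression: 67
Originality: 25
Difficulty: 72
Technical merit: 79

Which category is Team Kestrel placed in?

Credit

Artistic impression (67) ≤ Technical merit (79), so Technical merit stays at 79.
Weighted total:
  Artistic impression 67 × 0.44 = 29.48
  Originality 25 × 0.11 = 2.75
  Difficulty 72 × 0.1 = 7.2
  Technical merit 79 × 0.35 = 27.65
Sum = 67.08
67.08 ≥ 55 → Credit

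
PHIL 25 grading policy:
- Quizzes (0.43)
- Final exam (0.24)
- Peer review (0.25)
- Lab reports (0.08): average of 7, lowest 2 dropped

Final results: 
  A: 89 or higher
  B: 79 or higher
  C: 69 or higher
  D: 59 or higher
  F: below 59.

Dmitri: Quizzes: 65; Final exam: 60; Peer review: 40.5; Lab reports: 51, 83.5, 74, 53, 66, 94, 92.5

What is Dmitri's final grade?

D

Lab reports: drop 51, 53 → average of remaining 5 = 410/5 = 82
Weighted total:
  Quizzes 65 × 0.43 = 27.95
  Final exam 60 × 0.24 = 14.4
  Peer review 40.5 × 0.25 = 10.125
  Lab reports 82 × 0.08 = 6.56
Sum = 59.035
59.035 is ≥ 59 and < 69 → D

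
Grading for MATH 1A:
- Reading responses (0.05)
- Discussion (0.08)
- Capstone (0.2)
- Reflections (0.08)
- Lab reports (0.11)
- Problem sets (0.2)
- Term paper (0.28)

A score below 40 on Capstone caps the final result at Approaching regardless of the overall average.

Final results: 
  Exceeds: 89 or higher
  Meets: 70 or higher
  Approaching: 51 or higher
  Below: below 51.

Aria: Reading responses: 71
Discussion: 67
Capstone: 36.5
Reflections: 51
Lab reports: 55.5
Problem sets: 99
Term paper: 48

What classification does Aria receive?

Capstone score 36.5 < 40: minimum not met.
Weighted total:
  Reading responses 71 × 0.05 = 3.55
  Discussion 67 × 0.08 = 5.36
  Capstone 36.5 × 0.2 = 7.3
  Reflections 51 × 0.08 = 4.08
  Lab reports 55.5 × 0.11 = 6.105
  Problem sets 99 × 0.2 = 19.8
  Term paper 48 × 0.28 = 13.44
Sum = 59.635
59.635 would be Approaching; cap at Approaching applies → Approaching.

Approaching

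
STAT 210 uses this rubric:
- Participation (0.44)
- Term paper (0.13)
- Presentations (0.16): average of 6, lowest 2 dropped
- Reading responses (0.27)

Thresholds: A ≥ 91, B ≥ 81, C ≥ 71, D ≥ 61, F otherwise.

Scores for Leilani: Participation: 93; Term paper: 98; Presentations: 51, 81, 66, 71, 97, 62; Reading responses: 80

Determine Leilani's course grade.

B

Presentations: drop 51, 62 → average of remaining 4 = 315/4 = 78.75
Weighted total:
  Participation 93 × 0.44 = 40.92
  Term paper 98 × 0.13 = 12.74
  Presentations 78.75 × 0.16 = 12.6
  Reading responses 80 × 0.27 = 21.6
Sum = 87.86
87.86 is ≥ 81 and < 91 → B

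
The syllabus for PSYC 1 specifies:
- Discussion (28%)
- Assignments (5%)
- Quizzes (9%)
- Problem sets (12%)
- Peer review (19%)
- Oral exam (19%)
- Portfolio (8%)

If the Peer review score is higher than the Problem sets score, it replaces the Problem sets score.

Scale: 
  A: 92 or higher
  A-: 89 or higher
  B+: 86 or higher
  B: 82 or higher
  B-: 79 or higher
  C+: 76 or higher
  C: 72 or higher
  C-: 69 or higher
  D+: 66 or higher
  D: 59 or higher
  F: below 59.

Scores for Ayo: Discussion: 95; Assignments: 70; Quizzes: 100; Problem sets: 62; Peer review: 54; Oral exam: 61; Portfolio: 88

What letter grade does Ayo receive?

Peer review (54) ≤ Problem sets (62), so Problem sets stays at 62.
Weighted total:
  Discussion 95 × 0.28 = 26.6
  Assignments 70 × 0.05 = 3.5
  Quizzes 100 × 0.09 = 9
  Problem sets 62 × 0.12 = 7.44
  Peer review 54 × 0.19 = 10.26
  Oral exam 61 × 0.19 = 11.59
  Portfolio 88 × 0.08 = 7.04
Sum = 75.43
75.43 is ≥ 72 and < 76 → C

C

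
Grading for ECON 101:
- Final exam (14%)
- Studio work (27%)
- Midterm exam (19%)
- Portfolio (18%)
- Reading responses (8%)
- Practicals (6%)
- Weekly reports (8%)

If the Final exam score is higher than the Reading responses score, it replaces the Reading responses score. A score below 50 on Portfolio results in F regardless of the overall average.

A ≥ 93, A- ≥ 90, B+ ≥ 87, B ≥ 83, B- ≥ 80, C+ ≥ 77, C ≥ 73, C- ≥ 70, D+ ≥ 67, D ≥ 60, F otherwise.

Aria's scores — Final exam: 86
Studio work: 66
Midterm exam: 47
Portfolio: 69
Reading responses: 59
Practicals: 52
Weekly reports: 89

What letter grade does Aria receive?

Final exam (86) > Reading responses (59), so Reading responses counts as 86.
Portfolio score 69 ≥ 50: minimum met.
Weighted total:
  Final exam 86 × 0.14 = 12.04
  Studio work 66 × 0.27 = 17.82
  Midterm exam 47 × 0.19 = 8.93
  Portfolio 69 × 0.18 = 12.42
  Reading responses 86 × 0.08 = 6.88
  Practicals 52 × 0.06 = 3.12
  Weekly reports 89 × 0.08 = 7.12
Sum = 68.33
68.33 is ≥ 67 and < 70 → D+

D+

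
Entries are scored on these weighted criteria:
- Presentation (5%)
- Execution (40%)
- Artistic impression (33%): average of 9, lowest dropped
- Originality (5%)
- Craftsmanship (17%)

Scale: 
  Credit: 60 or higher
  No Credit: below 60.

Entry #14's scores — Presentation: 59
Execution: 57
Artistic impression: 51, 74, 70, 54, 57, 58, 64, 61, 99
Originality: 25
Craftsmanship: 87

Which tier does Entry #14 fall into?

Artistic impression: drop 51 → average of remaining 8 = 537/8 = 67.125
Weighted total:
  Presentation 59 × 0.05 = 2.95
  Execution 57 × 0.4 = 22.8
  Artistic impression 67.125 × 0.33 = 22.15125
  Originality 25 × 0.05 = 1.25
  Craftsmanship 87 × 0.17 = 14.79
Sum = 63.94125
63.94125 ≥ 60 → Credit

Credit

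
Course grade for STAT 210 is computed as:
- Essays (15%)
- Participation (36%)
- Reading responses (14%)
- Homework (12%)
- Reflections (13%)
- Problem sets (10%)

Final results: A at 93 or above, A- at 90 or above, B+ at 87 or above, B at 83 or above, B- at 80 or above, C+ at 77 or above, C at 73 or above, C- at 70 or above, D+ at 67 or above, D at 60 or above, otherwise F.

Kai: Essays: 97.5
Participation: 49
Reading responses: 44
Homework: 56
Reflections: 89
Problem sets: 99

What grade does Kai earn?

D

Weighted total:
  Essays 97.5 × 0.15 = 14.625
  Participation 49 × 0.36 = 17.64
  Reading responses 44 × 0.14 = 6.16
  Homework 56 × 0.12 = 6.72
  Reflections 89 × 0.13 = 11.57
  Problem sets 99 × 0.1 = 9.9
Sum = 66.615
66.615 is ≥ 60 and < 67 → D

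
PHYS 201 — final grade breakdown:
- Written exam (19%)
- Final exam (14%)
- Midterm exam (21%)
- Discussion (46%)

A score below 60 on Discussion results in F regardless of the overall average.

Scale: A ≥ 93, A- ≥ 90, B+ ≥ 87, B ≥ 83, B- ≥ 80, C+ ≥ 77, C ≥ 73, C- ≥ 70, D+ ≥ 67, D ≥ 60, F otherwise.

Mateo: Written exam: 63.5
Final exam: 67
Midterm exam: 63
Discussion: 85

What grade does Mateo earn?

Discussion score 85 ≥ 60: minimum met.
Weighted total:
  Written exam 63.5 × 0.19 = 12.065
  Final exam 67 × 0.14 = 9.38
  Midterm exam 63 × 0.21 = 13.23
  Discussion 85 × 0.46 = 39.1
Sum = 73.775
73.775 is ≥ 73 and < 77 → C

C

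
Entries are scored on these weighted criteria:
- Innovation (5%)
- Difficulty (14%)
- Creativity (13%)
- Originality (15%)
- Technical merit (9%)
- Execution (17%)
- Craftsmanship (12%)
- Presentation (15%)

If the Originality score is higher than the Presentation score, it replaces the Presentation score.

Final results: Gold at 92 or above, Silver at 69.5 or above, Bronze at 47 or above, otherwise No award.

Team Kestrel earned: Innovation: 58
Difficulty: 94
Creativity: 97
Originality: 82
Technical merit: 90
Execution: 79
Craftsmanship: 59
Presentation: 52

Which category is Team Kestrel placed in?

Originality (82) > Presentation (52), so Presentation counts as 82.
Weighted total:
  Innovation 58 × 0.05 = 2.9
  Difficulty 94 × 0.14 = 13.16
  Creativity 97 × 0.13 = 12.61
  Originality 82 × 0.15 = 12.3
  Technical merit 90 × 0.09 = 8.1
  Execution 79 × 0.17 = 13.43
  Craftsmanship 59 × 0.12 = 7.08
  Presentation 82 × 0.15 = 12.3
Sum = 81.88
81.88 is ≥ 69.5 and < 92 → Silver

Silver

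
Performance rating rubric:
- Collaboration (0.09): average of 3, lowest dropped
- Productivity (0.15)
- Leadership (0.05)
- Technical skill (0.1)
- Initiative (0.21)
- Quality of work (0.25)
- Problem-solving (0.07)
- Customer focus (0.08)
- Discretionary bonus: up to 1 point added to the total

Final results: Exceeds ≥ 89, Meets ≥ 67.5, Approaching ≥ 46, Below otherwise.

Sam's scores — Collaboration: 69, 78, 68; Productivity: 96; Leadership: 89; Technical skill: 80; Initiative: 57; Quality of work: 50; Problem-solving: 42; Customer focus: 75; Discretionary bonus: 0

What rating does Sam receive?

Collaboration: drop 68 → average of remaining 2 = 147/2 = 73.5
Weighted total:
  Collaboration 73.5 × 0.09 = 6.615
  Productivity 96 × 0.15 = 14.4
  Leadership 89 × 0.05 = 4.45
  Technical skill 80 × 0.1 = 8
  Initiative 57 × 0.21 = 11.97
  Quality of work 50 × 0.25 = 12.5
  Problem-solving 42 × 0.07 = 2.94
  Customer focus 75 × 0.08 = 6
Sum = 66.875
Discretionary bonus: 66.875 + 0 = 66.875
66.875 is ≥ 46 and < 67.5 → Approaching

Approaching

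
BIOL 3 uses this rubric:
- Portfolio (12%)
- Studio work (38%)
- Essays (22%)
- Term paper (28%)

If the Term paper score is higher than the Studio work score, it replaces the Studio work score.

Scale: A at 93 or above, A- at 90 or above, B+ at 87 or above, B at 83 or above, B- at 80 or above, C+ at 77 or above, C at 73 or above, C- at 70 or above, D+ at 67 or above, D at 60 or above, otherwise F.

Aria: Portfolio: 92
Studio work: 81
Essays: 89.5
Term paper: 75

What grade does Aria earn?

Term paper (75) ≤ Studio work (81), so Studio work stays at 81.
Weighted total:
  Portfolio 92 × 0.12 = 11.04
  Studio work 81 × 0.38 = 30.78
  Essays 89.5 × 0.22 = 19.69
  Term paper 75 × 0.28 = 21
Sum = 82.51
82.51 is ≥ 80 and < 83 → B-

B-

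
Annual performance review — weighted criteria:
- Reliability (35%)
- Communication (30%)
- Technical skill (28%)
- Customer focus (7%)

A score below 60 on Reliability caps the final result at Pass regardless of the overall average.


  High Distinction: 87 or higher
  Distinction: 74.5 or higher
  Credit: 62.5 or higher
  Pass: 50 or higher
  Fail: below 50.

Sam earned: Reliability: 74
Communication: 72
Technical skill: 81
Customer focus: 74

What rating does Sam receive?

Reliability score 74 ≥ 60: minimum met.
Weighted total:
  Reliability 74 × 0.35 = 25.9
  Communication 72 × 0.3 = 21.6
  Technical skill 81 × 0.28 = 22.68
  Customer focus 74 × 0.07 = 5.18
Sum = 75.36
75.36 is ≥ 74.5 and < 87 → Distinction

Distinction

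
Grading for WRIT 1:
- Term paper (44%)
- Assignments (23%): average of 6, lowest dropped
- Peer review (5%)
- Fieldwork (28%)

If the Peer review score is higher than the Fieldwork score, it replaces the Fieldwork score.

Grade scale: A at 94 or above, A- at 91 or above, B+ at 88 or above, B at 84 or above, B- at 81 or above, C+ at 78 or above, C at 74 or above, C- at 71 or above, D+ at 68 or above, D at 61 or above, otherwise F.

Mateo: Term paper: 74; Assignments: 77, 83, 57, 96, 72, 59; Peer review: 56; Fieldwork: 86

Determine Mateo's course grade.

Assignments: drop 57 → average of remaining 5 = 387/5 = 77.4
Peer review (56) ≤ Fieldwork (86), so Fieldwork stays at 86.
Weighted total:
  Term paper 74 × 0.44 = 32.56
  Assignments 77.4 × 0.23 = 17.802
  Peer review 56 × 0.05 = 2.8
  Fieldwork 86 × 0.28 = 24.08
Sum = 77.242
77.242 is ≥ 74 and < 78 → C

C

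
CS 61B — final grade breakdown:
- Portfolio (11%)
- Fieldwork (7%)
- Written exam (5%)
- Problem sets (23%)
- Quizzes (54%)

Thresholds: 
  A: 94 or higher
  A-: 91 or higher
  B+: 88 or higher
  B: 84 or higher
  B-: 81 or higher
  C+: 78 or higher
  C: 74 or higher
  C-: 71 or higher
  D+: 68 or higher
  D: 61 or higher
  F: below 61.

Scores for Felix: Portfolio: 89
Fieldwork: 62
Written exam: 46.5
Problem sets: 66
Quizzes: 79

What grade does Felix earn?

C

Weighted total:
  Portfolio 89 × 0.11 = 9.79
  Fieldwork 62 × 0.07 = 4.34
  Written exam 46.5 × 0.05 = 2.325
  Problem sets 66 × 0.23 = 15.18
  Quizzes 79 × 0.54 = 42.66
Sum = 74.295
74.295 is ≥ 74 and < 78 → C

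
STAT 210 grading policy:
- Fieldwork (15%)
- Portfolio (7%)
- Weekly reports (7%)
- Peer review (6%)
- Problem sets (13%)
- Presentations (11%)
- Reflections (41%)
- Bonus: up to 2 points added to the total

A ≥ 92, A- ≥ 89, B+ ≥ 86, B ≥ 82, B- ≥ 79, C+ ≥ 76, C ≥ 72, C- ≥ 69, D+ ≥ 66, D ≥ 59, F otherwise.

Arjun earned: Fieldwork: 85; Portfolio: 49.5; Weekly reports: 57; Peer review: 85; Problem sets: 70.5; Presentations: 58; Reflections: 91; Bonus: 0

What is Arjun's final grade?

Weighted total:
  Fieldwork 85 × 0.15 = 12.75
  Portfolio 49.5 × 0.07 = 3.465
  Weekly reports 57 × 0.07 = 3.99
  Peer review 85 × 0.06 = 5.1
  Problem sets 70.5 × 0.13 = 9.165
  Presentations 58 × 0.11 = 6.38
  Reflections 91 × 0.41 = 37.31
Sum = 78.16
Bonus: 78.16 + 0 = 78.16
78.16 is ≥ 76 and < 79 → C+

C+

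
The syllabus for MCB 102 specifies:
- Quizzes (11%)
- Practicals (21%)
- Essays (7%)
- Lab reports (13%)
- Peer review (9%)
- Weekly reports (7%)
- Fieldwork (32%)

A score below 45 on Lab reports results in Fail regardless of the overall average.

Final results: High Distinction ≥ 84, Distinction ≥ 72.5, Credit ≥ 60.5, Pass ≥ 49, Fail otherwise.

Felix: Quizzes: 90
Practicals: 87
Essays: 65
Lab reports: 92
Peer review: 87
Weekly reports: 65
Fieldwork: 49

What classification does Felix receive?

Distinction

Lab reports score 92 ≥ 45: minimum met.
Weighted total:
  Quizzes 90 × 0.11 = 9.9
  Practicals 87 × 0.21 = 18.27
  Essays 65 × 0.07 = 4.55
  Lab reports 92 × 0.13 = 11.96
  Peer review 87 × 0.09 = 7.83
  Weekly reports 65 × 0.07 = 4.55
  Fieldwork 49 × 0.32 = 15.68
Sum = 72.74
72.74 is ≥ 72.5 and < 84 → Distinction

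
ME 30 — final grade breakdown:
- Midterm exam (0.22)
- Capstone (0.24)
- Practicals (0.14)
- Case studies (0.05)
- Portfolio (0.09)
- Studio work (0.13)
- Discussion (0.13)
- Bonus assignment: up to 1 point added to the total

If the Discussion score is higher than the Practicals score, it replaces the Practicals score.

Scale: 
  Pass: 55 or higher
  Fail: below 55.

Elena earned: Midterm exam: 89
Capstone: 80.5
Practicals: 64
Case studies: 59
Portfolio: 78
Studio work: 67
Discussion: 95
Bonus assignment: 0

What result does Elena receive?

Pass

Discussion (95) > Practicals (64), so Practicals counts as 95.
Weighted total:
  Midterm exam 89 × 0.22 = 19.58
  Capstone 80.5 × 0.24 = 19.32
  Practicals 95 × 0.14 = 13.3
  Case studies 59 × 0.05 = 2.95
  Portfolio 78 × 0.09 = 7.02
  Studio work 67 × 0.13 = 8.71
  Discussion 95 × 0.13 = 12.35
Sum = 83.23
Bonus assignment: 83.23 + 0 = 83.23
83.23 ≥ 55 → Pass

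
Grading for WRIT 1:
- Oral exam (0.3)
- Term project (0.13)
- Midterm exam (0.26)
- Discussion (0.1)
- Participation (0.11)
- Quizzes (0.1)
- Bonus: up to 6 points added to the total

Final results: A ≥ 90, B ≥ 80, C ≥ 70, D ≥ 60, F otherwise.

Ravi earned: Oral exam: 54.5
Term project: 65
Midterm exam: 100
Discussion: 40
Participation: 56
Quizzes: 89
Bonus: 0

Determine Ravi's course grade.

Weighted total:
  Oral exam 54.5 × 0.3 = 16.35
  Term project 65 × 0.13 = 8.45
  Midterm exam 100 × 0.26 = 26
  Discussion 40 × 0.1 = 4
  Participation 56 × 0.11 = 6.16
  Quizzes 89 × 0.1 = 8.9
Sum = 69.86
Bonus: 69.86 + 0 = 69.86
69.86 is ≥ 60 and < 70 → D

D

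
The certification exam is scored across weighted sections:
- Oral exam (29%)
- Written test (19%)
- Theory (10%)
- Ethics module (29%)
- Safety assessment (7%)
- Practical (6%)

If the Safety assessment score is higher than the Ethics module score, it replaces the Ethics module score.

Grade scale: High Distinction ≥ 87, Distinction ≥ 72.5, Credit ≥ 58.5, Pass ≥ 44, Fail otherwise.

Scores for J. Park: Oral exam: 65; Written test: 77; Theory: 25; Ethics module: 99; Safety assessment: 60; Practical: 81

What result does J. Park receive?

Safety assessment (60) ≤ Ethics module (99), so Ethics module stays at 99.
Weighted total:
  Oral exam 65 × 0.29 = 18.85
  Written test 77 × 0.19 = 14.63
  Theory 25 × 0.1 = 2.5
  Ethics module 99 × 0.29 = 28.71
  Safety assessment 60 × 0.07 = 4.2
  Practical 81 × 0.06 = 4.86
Sum = 73.75
73.75 is ≥ 72.5 and < 87 → Distinction

Distinction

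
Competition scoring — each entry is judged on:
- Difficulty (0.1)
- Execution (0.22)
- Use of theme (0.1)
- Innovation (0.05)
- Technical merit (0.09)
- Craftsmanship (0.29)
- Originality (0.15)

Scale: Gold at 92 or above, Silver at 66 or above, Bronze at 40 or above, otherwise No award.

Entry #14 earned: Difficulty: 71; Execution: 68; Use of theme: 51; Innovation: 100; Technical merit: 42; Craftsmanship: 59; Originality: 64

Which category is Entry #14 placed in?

Weighted total:
  Difficulty 71 × 0.1 = 7.1
  Execution 68 × 0.22 = 14.96
  Use of theme 51 × 0.1 = 5.1
  Innovation 100 × 0.05 = 5
  Technical merit 42 × 0.09 = 3.78
  Craftsmanship 59 × 0.29 = 17.11
  Originality 64 × 0.15 = 9.6
Sum = 62.65
62.65 is ≥ 40 and < 66 → Bronze

Bronze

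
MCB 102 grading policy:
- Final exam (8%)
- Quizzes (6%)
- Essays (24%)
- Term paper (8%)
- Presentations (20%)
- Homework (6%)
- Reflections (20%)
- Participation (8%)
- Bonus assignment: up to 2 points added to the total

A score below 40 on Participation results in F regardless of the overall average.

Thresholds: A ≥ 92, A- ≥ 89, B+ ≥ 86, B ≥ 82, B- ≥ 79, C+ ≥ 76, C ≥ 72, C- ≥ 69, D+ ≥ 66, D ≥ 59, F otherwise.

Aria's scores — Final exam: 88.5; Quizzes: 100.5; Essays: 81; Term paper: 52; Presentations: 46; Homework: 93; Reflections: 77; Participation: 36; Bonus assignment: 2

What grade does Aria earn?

Participation score 36 < 40: minimum not met.
Weighted total:
  Final exam 88.5 × 0.08 = 7.08
  Quizzes 100.5 × 0.06 = 6.03
  Essays 81 × 0.24 = 19.44
  Term paper 52 × 0.08 = 4.16
  Presentations 46 × 0.2 = 9.2
  Homework 93 × 0.06 = 5.58
  Reflections 77 × 0.2 = 15.4
  Participation 36 × 0.08 = 2.88
Sum = 69.77
Bonus assignment: 69.77 + 2 = 71.77
Because the Participation minimum was not met, the result is F.

F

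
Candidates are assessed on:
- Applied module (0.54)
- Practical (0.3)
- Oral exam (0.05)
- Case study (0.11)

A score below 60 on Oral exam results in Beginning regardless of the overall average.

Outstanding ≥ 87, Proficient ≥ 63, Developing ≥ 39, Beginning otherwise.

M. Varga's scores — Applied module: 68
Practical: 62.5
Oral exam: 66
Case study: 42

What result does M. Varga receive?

Proficient

Oral exam score 66 ≥ 60: minimum met.
Weighted total:
  Applied module 68 × 0.54 = 36.72
  Practical 62.5 × 0.3 = 18.75
  Oral exam 66 × 0.05 = 3.3
  Case study 42 × 0.11 = 4.62
Sum = 63.39
63.39 is ≥ 63 and < 87 → Proficient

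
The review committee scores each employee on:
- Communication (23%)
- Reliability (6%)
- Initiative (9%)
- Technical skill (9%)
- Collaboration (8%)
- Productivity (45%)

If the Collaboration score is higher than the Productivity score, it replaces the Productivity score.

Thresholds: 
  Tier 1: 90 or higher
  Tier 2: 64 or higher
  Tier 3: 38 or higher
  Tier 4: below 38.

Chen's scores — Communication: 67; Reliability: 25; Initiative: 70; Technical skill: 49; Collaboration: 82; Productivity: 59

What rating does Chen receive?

Tier 2

Collaboration (82) > Productivity (59), so Productivity counts as 82.
Weighted total:
  Communication 67 × 0.23 = 15.41
  Reliability 25 × 0.06 = 1.5
  Initiative 70 × 0.09 = 6.3
  Technical skill 49 × 0.09 = 4.41
  Collaboration 82 × 0.08 = 6.56
  Productivity 82 × 0.45 = 36.9
Sum = 71.08
71.08 is ≥ 64 and < 90 → Tier 2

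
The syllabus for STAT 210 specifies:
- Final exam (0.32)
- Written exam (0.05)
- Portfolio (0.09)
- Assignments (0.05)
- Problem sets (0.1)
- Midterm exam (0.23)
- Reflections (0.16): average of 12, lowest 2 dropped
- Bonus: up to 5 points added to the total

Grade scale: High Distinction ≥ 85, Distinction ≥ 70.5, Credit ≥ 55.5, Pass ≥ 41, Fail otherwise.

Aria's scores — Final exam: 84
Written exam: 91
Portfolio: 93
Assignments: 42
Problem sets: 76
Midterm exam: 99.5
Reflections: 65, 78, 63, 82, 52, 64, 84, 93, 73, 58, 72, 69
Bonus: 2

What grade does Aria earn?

Reflections: drop 52, 58 → average of remaining 10 = 743/10 = 74.3
Weighted total:
  Final exam 84 × 0.32 = 26.88
  Written exam 91 × 0.05 = 4.55
  Portfolio 93 × 0.09 = 8.37
  Assignments 42 × 0.05 = 2.1
  Problem sets 76 × 0.1 = 7.6
  Midterm exam 99.5 × 0.23 = 22.885
  Reflections 74.3 × 0.16 = 11.888
Sum = 84.273
Bonus: 84.273 + 2 = 86.273
86.273 ≥ 85 → High Distinction

High Distinction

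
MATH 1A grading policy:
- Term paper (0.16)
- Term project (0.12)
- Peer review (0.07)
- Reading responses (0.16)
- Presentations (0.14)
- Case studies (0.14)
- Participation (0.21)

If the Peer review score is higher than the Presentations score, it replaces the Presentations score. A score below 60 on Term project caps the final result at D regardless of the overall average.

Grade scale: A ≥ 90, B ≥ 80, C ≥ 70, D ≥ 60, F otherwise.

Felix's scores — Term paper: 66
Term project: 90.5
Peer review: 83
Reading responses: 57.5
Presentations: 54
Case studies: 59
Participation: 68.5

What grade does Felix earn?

Peer review (83) > Presentations (54), so Presentations counts as 83.
Term project score 90.5 ≥ 60: minimum met.
Weighted total:
  Term paper 66 × 0.16 = 10.56
  Term project 90.5 × 0.12 = 10.86
  Peer review 83 × 0.07 = 5.81
  Reading responses 57.5 × 0.16 = 9.2
  Presentations 83 × 0.14 = 11.62
  Case studies 59 × 0.14 = 8.26
  Participation 68.5 × 0.21 = 14.385
Sum = 70.695
70.695 is ≥ 70 and < 80 → C

C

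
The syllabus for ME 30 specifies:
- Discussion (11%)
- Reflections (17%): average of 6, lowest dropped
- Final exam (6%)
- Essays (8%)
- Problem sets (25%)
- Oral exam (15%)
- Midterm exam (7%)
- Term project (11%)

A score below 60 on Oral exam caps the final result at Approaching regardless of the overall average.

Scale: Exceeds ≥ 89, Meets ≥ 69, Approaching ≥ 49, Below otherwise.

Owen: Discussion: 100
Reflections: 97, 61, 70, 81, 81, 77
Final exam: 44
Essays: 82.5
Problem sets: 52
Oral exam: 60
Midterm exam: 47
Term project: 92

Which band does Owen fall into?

Reflections: drop 61 → average of remaining 5 = 406/5 = 81.2
Oral exam score 60 ≥ 60: minimum met.
Weighted total:
  Discussion 100 × 0.11 = 11
  Reflections 81.2 × 0.17 = 13.804
  Final exam 44 × 0.06 = 2.64
  Essays 82.5 × 0.08 = 6.6
  Problem sets 52 × 0.25 = 13
  Oral exam 60 × 0.15 = 9
  Midterm exam 47 × 0.07 = 3.29
  Term project 92 × 0.11 = 10.12
Sum = 69.454
69.454 is ≥ 69 and < 89 → Meets

Meets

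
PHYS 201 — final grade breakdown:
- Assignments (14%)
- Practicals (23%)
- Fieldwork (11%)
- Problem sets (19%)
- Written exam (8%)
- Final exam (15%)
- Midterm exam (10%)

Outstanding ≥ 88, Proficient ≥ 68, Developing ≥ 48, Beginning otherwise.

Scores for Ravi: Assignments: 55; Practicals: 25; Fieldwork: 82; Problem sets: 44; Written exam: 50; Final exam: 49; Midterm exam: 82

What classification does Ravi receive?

Developing

Weighted total:
  Assignments 55 × 0.14 = 7.7
  Practicals 25 × 0.23 = 5.75
  Fieldwork 82 × 0.11 = 9.02
  Problem sets 44 × 0.19 = 8.36
  Written exam 50 × 0.08 = 4
  Final exam 49 × 0.15 = 7.35
  Midterm exam 82 × 0.1 = 8.2
Sum = 50.38
50.38 is ≥ 48 and < 68 → Developing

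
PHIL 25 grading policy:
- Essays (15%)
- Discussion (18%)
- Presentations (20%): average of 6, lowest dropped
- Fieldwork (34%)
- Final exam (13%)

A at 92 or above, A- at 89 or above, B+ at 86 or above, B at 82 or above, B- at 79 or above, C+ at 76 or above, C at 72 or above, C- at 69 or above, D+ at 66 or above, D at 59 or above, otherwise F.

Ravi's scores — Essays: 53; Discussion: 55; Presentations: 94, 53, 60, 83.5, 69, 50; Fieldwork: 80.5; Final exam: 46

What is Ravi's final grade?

Presentations: drop 50 → average of remaining 5 = 359.5/5 = 71.9
Weighted total:
  Essays 53 × 0.15 = 7.95
  Discussion 55 × 0.18 = 9.9
  Presentations 71.9 × 0.2 = 14.38
  Fieldwork 80.5 × 0.34 = 27.37
  Final exam 46 × 0.13 = 5.98
Sum = 65.58
65.58 is ≥ 59 and < 66 → D

D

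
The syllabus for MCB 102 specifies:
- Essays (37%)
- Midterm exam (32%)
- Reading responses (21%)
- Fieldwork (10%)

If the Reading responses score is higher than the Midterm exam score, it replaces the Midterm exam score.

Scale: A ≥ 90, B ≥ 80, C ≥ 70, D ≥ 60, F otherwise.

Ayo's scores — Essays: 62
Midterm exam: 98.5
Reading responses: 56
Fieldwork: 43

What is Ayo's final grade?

C

Reading responses (56) ≤ Midterm exam (98.5), so Midterm exam stays at 98.5.
Weighted total:
  Essays 62 × 0.37 = 22.94
  Midterm exam 98.5 × 0.32 = 31.52
  Reading responses 56 × 0.21 = 11.76
  Fieldwork 43 × 0.1 = 4.3
Sum = 70.52
70.52 is ≥ 70 and < 80 → C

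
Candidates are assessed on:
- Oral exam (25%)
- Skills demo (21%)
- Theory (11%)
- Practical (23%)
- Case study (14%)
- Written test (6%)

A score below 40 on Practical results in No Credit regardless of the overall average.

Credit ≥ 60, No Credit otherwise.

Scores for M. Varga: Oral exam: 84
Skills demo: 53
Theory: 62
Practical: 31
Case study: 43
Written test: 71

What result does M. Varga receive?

No Credit

Practical score 31 < 40: minimum not met.
Weighted total:
  Oral exam 84 × 0.25 = 21
  Skills demo 53 × 0.21 = 11.13
  Theory 62 × 0.11 = 6.82
  Practical 31 × 0.23 = 7.13
  Case study 43 × 0.14 = 6.02
  Written test 71 × 0.06 = 4.26
Sum = 56.36
Because the Practical minimum was not met, the result is No Credit.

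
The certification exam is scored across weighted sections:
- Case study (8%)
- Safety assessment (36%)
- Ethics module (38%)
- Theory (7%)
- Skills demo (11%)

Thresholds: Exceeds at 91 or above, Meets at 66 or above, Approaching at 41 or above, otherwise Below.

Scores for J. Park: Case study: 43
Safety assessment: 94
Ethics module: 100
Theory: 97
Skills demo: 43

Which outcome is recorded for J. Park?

Meets

Weighted total:
  Case study 43 × 0.08 = 3.44
  Safety assessment 94 × 0.36 = 33.84
  Ethics module 100 × 0.38 = 38
  Theory 97 × 0.07 = 6.79
  Skills demo 43 × 0.11 = 4.73
Sum = 86.8
86.8 is ≥ 66 and < 91 → Meets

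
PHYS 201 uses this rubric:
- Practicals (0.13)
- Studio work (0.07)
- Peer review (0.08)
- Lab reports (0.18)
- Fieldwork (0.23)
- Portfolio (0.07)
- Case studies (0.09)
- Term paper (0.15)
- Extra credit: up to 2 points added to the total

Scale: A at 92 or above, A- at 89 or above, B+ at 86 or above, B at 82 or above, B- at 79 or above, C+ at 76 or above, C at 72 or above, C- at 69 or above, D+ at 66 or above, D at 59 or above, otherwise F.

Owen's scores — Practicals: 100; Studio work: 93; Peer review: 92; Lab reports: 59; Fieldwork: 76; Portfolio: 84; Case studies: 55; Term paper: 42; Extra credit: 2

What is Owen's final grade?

Weighted total:
  Practicals 100 × 0.13 = 13
  Studio work 93 × 0.07 = 6.51
  Peer review 92 × 0.08 = 7.36
  Lab reports 59 × 0.18 = 10.62
  Fieldwork 76 × 0.23 = 17.48
  Portfolio 84 × 0.07 = 5.88
  Case studies 55 × 0.09 = 4.95
  Term paper 42 × 0.15 = 6.3
Sum = 72.1
Extra credit: 72.1 + 2 = 74.1
74.1 is ≥ 72 and < 76 → C

C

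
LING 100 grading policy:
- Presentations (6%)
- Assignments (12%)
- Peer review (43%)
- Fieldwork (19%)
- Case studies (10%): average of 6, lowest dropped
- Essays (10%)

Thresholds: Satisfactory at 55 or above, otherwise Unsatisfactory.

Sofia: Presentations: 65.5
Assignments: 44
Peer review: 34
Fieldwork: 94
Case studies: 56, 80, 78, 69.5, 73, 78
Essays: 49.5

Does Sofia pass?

Case studies: drop 56 → average of remaining 5 = 378.5/5 = 75.7
Weighted total:
  Presentations 65.5 × 0.06 = 3.93
  Assignments 44 × 0.12 = 5.28
  Peer review 34 × 0.43 = 14.62
  Fieldwork 94 × 0.19 = 17.86
  Case studies 75.7 × 0.1 = 7.57
  Essays 49.5 × 0.1 = 4.95
Sum = 54.21
54.21 < 55 → Unsatisfactory

Unsatisfactory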